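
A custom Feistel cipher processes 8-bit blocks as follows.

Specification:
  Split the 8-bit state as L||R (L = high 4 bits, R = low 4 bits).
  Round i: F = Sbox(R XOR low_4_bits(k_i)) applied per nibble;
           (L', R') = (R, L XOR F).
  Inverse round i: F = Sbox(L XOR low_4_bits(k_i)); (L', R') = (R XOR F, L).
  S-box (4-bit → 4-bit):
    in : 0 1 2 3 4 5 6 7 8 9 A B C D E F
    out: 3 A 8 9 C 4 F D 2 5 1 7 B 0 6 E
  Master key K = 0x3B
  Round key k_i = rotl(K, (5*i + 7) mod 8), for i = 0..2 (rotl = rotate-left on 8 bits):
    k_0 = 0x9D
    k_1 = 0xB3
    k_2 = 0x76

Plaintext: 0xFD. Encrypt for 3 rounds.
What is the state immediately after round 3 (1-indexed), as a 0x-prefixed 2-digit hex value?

s_0 = plaintext = 0xFD
s_1 = Round(s_0, k_0) = 0xDC
s_2 = Round(s_1, k_1) = 0xC3
s_3 = Round(s_2, k_2) = 0x38

0x38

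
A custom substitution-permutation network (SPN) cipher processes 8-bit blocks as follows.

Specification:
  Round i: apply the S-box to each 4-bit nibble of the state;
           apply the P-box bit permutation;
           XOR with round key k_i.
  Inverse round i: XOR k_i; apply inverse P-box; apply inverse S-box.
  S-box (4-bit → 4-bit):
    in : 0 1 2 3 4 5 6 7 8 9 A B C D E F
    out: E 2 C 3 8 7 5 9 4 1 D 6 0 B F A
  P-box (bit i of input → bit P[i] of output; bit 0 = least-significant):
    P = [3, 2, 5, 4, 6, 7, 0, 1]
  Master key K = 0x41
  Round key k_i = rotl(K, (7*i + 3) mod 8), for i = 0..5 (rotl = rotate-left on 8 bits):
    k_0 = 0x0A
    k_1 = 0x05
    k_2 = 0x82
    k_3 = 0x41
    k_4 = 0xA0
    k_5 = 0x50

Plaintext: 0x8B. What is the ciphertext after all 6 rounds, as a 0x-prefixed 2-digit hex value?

s_0 = plaintext = 0x8B
s_1 = Round(s_0, k_0) = 0x2F
s_2 = Round(s_1, k_1) = 0x12
s_3 = Round(s_2, k_2) = 0x32
s_4 = Round(s_3, k_3) = 0xB1
s_5 = Round(s_4, k_4) = 0x25
s_6 = Round(s_5, k_5) = 0x7F

0x7F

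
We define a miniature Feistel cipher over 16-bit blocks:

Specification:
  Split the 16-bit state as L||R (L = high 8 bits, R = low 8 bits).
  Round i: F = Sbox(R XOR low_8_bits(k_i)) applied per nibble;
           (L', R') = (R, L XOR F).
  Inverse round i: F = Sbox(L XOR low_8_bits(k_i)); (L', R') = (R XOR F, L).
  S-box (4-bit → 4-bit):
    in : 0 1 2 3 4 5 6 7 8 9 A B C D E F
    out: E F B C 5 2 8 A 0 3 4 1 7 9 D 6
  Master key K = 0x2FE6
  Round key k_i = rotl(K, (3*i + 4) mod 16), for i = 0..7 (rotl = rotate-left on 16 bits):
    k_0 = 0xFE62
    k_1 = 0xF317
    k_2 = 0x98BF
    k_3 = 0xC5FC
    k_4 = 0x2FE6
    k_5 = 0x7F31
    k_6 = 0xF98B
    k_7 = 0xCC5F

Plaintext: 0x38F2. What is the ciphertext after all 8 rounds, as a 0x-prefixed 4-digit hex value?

0xDC0D

s_0 = plaintext = 0x38F2
s_1 = Round(s_0, k_0) = 0xF206
s_2 = Round(s_1, k_1) = 0x060D
s_3 = Round(s_2, k_2) = 0x0D1D
s_4 = Round(s_3, k_3) = 0x1DD2
s_5 = Round(s_4, k_4) = 0xD2D8
s_6 = Round(s_5, k_5) = 0xD801
s_7 = Round(s_6, k_6) = 0x01DC
s_8 = Round(s_7, k_7) = 0xDC0D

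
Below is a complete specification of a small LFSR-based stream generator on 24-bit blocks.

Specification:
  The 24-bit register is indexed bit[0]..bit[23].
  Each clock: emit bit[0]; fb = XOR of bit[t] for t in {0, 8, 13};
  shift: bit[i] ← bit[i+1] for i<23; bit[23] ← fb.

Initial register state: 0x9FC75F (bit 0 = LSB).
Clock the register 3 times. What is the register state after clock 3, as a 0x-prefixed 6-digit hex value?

reg_0 = 0x9FC75F
clock 1: out=1, reg = 0x4FE3AF
clock 2: out=1, reg = 0xA7F1D7
clock 3: out=1, reg = 0xD3F8EB

0xD3F8EB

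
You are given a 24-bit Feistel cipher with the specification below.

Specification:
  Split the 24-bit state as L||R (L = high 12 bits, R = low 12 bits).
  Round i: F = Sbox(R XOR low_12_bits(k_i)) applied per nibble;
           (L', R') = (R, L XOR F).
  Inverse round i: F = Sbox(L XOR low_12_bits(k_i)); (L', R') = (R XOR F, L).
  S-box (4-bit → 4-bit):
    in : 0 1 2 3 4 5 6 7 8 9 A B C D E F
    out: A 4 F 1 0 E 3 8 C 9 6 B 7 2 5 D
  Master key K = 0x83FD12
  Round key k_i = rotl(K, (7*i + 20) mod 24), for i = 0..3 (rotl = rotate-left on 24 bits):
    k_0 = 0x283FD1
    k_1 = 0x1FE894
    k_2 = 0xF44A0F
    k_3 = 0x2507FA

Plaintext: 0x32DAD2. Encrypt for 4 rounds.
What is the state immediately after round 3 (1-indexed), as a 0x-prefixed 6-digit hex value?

s_0 = plaintext = 0x32DAD2
s_1 = Round(s_0, k_0) = 0xAD2D8C
s_2 = Round(s_1, k_1) = 0xD8C49E
s_3 = Round(s_2, k_2) = 0x49E818
s_4 = Round(s_3, k_3) = 0x8189C1

0x49E818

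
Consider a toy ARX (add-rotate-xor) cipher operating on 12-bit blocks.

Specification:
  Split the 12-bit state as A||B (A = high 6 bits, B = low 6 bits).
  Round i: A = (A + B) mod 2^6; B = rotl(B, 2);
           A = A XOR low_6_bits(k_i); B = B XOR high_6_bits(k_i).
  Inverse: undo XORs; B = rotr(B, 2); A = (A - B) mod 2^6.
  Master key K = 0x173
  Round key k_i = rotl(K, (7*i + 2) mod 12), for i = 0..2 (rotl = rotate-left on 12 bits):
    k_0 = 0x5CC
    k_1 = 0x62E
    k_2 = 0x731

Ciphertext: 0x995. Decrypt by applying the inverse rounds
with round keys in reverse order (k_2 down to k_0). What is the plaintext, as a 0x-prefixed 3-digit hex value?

0xA1D

s_0 = ciphertext = 0x995
s_1 = InvRound(s_0, k_2) = 0x152
s_2 = InvRound(s_1, k_1) = 0x262
s_3 = InvRound(s_2, k_0) = 0xA1D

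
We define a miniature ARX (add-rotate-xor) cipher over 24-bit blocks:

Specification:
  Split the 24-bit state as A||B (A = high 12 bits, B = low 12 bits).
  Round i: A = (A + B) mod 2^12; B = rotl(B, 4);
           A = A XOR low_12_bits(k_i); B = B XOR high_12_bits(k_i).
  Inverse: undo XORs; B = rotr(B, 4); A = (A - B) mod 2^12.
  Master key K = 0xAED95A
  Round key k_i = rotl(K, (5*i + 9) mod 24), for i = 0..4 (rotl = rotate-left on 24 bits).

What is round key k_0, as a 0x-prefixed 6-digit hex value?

K = 0xAED95A
k_0 = rotl(K, (5*0+9) mod 24) = rotl(K, 9) = 0xB2B55D

0xB2B55D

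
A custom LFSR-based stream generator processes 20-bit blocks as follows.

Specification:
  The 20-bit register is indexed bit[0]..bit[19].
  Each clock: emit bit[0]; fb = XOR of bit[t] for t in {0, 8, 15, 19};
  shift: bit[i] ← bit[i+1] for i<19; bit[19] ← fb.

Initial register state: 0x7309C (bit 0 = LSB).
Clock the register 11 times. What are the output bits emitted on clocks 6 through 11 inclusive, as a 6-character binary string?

001000

reg_0 = 0x7309C
clock 1: out=0, reg = 0x3984E
clock 2: out=0, reg = 0x9CC27
clock 3: out=1, reg = 0xCE613
clock 4: out=1, reg = 0xE7309
clock 5: out=1, reg = 0xF3984
clock 6: out=0, reg = 0x79CC2
clock 7: out=0, reg = 0xBCE61
clock 8: out=1, reg = 0xDE730
clock 9: out=0, reg = 0xEF398
clock 10: out=0, reg = 0xF79CC
clock 11: out=0, reg = 0x7BCE6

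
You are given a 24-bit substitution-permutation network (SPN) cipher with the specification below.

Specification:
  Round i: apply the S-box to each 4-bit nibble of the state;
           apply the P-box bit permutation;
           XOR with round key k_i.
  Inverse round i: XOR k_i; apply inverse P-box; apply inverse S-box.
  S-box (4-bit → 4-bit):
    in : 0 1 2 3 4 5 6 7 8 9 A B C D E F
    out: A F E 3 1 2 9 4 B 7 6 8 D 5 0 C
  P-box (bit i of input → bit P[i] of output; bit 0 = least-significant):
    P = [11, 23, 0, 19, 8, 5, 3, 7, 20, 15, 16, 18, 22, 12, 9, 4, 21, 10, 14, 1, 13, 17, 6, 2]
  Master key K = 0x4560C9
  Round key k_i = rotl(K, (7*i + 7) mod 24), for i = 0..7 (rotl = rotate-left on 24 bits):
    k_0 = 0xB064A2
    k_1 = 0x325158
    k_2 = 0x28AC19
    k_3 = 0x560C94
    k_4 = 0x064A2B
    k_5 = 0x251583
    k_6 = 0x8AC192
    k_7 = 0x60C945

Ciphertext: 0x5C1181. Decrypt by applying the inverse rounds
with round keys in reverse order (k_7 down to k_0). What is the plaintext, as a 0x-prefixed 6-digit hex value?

s_0 = ciphertext = 0x5C1181
s_1 = InvRound(s_0, k_7) = 0xFD58B6
s_2 = InvRound(s_1, k_6) = 0x043134
s_3 = InvRound(s_2, k_5) = 0x68B707
s_4 = InvRound(s_3, k_4) = 0x893096
s_5 = InvRound(s_4, k_3) = 0x303CE8
s_6 = InvRound(s_5, k_2) = 0x7E030F
s_7 = InvRound(s_6, k_1) = 0xFF1BEF
s_8 = InvRound(s_7, k_0) = 0x1A9FDC

0x1A9FDC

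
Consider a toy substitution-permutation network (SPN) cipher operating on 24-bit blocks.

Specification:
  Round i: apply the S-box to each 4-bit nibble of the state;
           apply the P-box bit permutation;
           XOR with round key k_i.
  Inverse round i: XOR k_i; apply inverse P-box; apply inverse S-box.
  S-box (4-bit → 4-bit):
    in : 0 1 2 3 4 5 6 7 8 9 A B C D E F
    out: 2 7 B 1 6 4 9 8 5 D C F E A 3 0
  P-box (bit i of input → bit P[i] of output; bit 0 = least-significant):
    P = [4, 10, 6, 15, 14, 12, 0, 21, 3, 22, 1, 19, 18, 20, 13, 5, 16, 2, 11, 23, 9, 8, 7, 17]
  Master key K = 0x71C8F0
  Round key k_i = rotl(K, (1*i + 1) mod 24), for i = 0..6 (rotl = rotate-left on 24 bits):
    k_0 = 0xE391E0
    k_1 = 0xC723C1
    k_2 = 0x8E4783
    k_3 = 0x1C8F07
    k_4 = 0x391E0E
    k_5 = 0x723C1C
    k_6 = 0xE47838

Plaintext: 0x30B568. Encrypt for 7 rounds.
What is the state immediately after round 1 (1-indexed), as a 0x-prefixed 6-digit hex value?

0xD7F396

s_0 = plaintext = 0x30B568
s_1 = Round(s_0, k_0) = 0xD7F396
s_2 = Round(s_1, k_1) = 0x65E2D8
s_3 = Round(s_2, k_2) = 0xF05DDB
s_4 = Round(s_3, k_3) = 0x743B53
s_5 = Round(s_4, k_4) = 0x771611
s_6 = Round(s_5, k_5) = 0xEC4845
s_7 = Round(s_6, k_6) = 0x744377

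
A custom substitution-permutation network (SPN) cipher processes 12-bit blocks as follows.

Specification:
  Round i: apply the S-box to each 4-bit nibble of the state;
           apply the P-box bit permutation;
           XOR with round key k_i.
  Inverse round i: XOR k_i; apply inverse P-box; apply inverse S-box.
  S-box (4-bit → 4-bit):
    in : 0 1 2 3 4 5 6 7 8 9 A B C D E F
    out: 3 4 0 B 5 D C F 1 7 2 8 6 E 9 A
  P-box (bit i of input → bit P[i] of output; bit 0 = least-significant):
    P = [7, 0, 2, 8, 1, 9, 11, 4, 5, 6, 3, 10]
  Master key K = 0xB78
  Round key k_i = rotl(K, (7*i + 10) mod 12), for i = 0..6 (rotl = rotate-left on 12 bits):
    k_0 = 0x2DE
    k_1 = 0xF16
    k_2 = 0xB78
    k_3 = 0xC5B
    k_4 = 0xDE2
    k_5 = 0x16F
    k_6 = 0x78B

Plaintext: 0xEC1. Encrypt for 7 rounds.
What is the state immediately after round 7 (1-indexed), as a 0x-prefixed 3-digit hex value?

0xC41

s_0 = plaintext = 0xEC1
s_1 = Round(s_0, k_0) = 0xCFA
s_2 = Round(s_1, k_1) = 0xD4F
s_3 = Round(s_2, k_2) = 0x633
s_4 = Round(s_3, k_3) = 0xBC0
s_5 = Round(s_4, k_4) = 0x363
s_6 = Round(s_5, k_5) = 0xC9E
s_7 = Round(s_6, k_6) = 0xC41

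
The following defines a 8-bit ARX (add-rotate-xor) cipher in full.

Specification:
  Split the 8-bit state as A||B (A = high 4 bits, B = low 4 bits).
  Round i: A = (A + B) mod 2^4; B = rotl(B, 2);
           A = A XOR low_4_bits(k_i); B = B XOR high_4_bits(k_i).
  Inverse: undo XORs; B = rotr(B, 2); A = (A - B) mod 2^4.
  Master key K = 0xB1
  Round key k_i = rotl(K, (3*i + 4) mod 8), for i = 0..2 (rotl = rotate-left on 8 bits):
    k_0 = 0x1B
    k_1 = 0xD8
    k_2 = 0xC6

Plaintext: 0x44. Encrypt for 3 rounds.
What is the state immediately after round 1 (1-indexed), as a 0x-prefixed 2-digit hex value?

s_0 = plaintext = 0x44
s_1 = Round(s_0, k_0) = 0x30
s_2 = Round(s_1, k_1) = 0xBD
s_3 = Round(s_2, k_2) = 0xEB

0x30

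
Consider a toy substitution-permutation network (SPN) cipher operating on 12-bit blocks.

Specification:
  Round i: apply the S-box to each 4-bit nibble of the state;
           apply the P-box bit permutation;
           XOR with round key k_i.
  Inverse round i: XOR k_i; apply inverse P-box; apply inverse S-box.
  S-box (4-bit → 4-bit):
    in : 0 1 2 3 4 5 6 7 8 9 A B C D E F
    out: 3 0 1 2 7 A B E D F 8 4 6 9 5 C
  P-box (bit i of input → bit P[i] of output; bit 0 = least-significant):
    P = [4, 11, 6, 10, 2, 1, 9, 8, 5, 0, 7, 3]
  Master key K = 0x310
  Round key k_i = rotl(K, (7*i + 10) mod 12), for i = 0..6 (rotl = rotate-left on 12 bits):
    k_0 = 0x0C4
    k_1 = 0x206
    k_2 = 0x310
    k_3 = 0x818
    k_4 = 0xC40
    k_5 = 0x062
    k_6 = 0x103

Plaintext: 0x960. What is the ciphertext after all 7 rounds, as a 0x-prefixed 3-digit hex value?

0xD94

s_0 = plaintext = 0x960
s_1 = Round(s_0, k_0) = 0x97B
s_2 = Round(s_1, k_1) = 0x1ED
s_3 = Round(s_2, k_2) = 0x504
s_4 = Round(s_3, k_3) = 0x047
s_5 = Round(s_4, k_4) = 0x227
s_6 = Round(s_5, k_5) = 0xC06
s_7 = Round(s_6, k_6) = 0xD94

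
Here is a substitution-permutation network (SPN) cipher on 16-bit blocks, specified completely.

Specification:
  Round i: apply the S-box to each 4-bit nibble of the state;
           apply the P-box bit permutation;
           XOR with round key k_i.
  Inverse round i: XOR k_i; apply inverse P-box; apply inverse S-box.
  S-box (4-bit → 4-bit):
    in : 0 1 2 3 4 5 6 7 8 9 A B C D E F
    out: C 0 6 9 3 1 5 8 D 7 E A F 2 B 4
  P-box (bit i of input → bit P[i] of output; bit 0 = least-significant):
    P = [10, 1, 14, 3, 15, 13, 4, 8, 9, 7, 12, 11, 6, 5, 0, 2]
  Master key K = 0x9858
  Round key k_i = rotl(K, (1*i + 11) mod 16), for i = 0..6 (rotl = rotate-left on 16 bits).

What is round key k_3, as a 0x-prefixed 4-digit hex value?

K = 0x9858
k_0 = rotl(K, (1*0+11) mod 16) = rotl(K, 11) = 0xC4C2
k_1 = rotl(K, (1*1+11) mod 16) = rotl(K, 12) = 0x8985
k_2 = rotl(K, (1*2+11) mod 16) = rotl(K, 13) = 0x130B
k_3 = rotl(K, (1*3+11) mod 16) = rotl(K, 14) = 0x2616

0x2616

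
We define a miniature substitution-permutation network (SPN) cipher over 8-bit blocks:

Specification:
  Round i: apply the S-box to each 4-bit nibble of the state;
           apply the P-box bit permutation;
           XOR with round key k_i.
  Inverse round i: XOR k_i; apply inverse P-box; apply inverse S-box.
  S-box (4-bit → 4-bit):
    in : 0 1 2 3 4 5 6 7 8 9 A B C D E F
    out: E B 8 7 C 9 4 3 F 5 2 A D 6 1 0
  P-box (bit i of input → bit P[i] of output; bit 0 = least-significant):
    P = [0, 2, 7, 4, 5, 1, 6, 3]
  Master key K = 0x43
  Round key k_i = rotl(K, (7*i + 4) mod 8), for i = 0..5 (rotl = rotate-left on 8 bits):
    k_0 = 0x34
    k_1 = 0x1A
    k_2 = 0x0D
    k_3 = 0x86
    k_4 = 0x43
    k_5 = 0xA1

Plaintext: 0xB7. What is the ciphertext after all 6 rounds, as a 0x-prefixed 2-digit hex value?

0x87

s_0 = plaintext = 0xB7
s_1 = Round(s_0, k_0) = 0x3B
s_2 = Round(s_1, k_1) = 0x6C
s_3 = Round(s_2, k_2) = 0xDC
s_4 = Round(s_3, k_3) = 0x55
s_5 = Round(s_4, k_4) = 0x7A
s_6 = Round(s_5, k_5) = 0x87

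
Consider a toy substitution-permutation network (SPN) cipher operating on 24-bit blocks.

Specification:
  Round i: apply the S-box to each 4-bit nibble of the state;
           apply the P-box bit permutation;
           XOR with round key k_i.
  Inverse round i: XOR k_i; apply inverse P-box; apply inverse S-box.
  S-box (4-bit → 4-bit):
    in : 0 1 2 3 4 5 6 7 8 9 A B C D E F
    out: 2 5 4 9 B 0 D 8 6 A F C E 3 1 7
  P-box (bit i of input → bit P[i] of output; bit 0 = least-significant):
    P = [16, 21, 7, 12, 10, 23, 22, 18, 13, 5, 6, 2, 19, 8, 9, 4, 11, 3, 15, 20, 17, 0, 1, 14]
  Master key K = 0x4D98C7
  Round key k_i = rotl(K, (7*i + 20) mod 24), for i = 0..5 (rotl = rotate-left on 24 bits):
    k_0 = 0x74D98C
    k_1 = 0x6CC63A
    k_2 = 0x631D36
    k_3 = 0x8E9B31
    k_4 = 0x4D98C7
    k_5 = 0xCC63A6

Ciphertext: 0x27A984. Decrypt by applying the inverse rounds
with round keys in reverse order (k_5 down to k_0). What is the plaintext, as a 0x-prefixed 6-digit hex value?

s_0 = ciphertext = 0x27A984
s_1 = InvRound(s_0, k_5) = 0x61108D
s_2 = InvRound(s_1, k_4) = 0x2FE270
s_3 = InvRound(s_2, k_3) = 0x9E0104
s_4 = InvRound(s_3, k_2) = 0x2330A4
s_5 = InvRound(s_4, k_1) = 0x686366
s_6 = InvRound(s_5, k_0) = 0x2A1F7B

0x2A1F7B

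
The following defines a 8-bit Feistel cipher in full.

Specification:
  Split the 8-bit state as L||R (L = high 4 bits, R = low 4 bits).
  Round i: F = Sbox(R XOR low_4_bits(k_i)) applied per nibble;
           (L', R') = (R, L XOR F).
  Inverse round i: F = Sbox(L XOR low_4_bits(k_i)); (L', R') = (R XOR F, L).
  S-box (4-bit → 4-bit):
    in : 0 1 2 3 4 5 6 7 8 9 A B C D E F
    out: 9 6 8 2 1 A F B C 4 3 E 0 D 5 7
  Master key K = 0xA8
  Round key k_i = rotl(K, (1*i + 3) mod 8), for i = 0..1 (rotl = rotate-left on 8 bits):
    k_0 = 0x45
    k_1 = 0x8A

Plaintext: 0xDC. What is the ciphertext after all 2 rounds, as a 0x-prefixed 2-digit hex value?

0x9E

s_0 = plaintext = 0xDC
s_1 = Round(s_0, k_0) = 0xC9
s_2 = Round(s_1, k_1) = 0x9E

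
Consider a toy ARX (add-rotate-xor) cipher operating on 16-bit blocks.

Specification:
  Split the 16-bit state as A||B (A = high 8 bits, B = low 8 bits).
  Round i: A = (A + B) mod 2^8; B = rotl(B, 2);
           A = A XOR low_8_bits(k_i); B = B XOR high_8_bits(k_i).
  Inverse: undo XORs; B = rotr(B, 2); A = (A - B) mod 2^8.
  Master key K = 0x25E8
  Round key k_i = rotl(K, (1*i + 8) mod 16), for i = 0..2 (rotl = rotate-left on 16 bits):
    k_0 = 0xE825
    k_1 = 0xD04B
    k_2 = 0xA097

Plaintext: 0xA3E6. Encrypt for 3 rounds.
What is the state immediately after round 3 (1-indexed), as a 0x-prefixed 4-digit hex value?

s_0 = plaintext = 0xA3E6
s_1 = Round(s_0, k_0) = 0xAC73
s_2 = Round(s_1, k_1) = 0x541D
s_3 = Round(s_2, k_2) = 0xE6D4

0xE6D4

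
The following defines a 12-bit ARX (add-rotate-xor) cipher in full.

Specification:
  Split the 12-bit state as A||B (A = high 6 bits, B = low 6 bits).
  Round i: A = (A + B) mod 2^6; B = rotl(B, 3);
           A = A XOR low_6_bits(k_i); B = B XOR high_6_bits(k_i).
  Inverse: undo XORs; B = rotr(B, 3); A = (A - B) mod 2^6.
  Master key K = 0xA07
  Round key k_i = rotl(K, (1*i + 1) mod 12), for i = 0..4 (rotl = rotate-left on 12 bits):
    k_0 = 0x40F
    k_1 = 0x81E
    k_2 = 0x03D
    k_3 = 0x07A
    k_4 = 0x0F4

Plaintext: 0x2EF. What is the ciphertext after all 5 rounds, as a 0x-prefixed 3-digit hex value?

s_0 = plaintext = 0x2EF
s_1 = Round(s_0, k_0) = 0xD6D
s_2 = Round(s_1, k_1) = 0xF0D
s_3 = Round(s_2, k_2) = 0xD29
s_4 = Round(s_3, k_3) = 0x9CC
s_5 = Round(s_4, k_4) = 0x1E2

0x1E2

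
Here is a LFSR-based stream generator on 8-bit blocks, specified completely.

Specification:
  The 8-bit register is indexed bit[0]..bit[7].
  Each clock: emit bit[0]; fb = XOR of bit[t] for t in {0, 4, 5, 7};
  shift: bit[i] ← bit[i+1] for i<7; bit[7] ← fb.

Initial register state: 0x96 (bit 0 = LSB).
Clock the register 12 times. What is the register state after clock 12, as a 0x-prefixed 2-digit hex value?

0x04

reg_0 = 0x96
clock 1: out=0, reg = 0x4B
clock 2: out=1, reg = 0xA5
clock 3: out=1, reg = 0xD2
clock 4: out=0, reg = 0x69
clock 5: out=1, reg = 0x34
clock 6: out=0, reg = 0x1A
clock 7: out=0, reg = 0x8D
clock 8: out=1, reg = 0x46
clock 9: out=0, reg = 0x23
clock 10: out=1, reg = 0x11
clock 11: out=1, reg = 0x08
clock 12: out=0, reg = 0x04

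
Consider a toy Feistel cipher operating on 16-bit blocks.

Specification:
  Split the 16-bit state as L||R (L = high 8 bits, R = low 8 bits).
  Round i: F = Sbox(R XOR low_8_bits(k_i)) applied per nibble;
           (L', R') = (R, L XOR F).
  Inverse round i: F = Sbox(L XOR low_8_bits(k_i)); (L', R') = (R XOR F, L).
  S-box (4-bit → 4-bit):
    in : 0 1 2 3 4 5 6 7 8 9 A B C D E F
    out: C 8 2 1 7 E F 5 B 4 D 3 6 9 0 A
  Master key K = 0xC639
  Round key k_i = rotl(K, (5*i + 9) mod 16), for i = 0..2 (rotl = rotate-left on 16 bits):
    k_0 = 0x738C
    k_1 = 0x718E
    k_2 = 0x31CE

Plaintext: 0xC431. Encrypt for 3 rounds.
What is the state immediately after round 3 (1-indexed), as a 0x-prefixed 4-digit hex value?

0x602D

s_0 = plaintext = 0xC431
s_1 = Round(s_0, k_0) = 0x31FD
s_2 = Round(s_1, k_1) = 0xFD60
s_3 = Round(s_2, k_2) = 0x602D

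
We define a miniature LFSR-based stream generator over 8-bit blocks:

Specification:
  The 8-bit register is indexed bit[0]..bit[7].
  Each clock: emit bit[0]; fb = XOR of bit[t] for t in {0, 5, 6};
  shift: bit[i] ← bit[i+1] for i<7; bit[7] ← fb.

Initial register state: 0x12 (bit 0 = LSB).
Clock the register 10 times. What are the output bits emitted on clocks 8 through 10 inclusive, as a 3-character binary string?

reg_0 = 0x12
clock 1: out=0, reg = 0x09
clock 2: out=1, reg = 0x84
clock 3: out=0, reg = 0x42
clock 4: out=0, reg = 0xA1
clock 5: out=1, reg = 0x50
clock 6: out=0, reg = 0xA8
clock 7: out=0, reg = 0xD4
clock 8: out=0, reg = 0xEA
clock 9: out=0, reg = 0x75
clock 10: out=1, reg = 0xBA

001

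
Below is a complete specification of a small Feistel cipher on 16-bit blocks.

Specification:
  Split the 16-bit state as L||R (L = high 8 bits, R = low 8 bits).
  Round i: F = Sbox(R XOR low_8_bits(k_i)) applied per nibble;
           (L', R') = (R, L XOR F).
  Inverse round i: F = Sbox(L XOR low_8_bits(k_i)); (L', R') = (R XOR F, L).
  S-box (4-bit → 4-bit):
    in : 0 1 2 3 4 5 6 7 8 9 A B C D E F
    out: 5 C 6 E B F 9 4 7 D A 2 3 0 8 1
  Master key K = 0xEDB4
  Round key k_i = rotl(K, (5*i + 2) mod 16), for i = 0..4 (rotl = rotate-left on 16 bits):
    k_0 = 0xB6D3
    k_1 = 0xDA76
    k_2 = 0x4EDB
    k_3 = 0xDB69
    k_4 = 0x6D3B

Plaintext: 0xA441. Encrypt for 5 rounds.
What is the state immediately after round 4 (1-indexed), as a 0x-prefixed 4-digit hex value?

0x4E7E

s_0 = plaintext = 0xA441
s_1 = Round(s_0, k_0) = 0x4172
s_2 = Round(s_1, k_1) = 0x721A
s_3 = Round(s_2, k_2) = 0x1A4E
s_4 = Round(s_3, k_3) = 0x4E7E
s_5 = Round(s_4, k_4) = 0x7EF1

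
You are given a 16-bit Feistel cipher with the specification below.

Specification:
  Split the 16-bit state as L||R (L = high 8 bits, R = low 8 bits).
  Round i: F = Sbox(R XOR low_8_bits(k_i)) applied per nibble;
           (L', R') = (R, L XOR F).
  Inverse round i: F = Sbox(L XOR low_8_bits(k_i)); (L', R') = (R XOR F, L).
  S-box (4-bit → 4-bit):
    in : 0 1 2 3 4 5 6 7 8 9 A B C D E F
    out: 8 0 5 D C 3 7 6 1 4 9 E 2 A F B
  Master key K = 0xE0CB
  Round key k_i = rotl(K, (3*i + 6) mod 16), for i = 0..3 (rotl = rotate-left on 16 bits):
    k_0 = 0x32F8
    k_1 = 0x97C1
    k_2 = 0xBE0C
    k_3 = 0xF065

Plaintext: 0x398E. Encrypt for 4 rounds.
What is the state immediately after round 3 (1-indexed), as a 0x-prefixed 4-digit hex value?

s_0 = plaintext = 0x398E
s_1 = Round(s_0, k_0) = 0x8E5E
s_2 = Round(s_1, k_1) = 0x5EC5
s_3 = Round(s_2, k_2) = 0xC57A
s_4 = Round(s_3, k_3) = 0x7ACE

0xC57A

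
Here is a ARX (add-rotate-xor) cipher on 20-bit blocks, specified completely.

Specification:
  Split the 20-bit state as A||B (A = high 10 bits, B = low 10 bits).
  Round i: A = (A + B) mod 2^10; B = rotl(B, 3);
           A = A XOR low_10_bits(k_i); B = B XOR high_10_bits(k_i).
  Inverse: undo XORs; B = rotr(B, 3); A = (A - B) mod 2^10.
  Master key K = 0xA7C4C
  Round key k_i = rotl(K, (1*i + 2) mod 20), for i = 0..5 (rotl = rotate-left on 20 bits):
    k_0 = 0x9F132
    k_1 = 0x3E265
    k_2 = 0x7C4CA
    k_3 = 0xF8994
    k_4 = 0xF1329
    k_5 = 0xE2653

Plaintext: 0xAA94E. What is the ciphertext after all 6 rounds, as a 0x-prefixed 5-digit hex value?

0x2F9C8

s_0 = plaintext = 0xAA94E
s_1 = Round(s_0, k_0) = 0xB280E
s_2 = Round(s_1, k_1) = 0x2F488
s_3 = Round(s_2, k_2) = 0x63DB0
s_4 = Round(s_3, k_3) = 0xAAE61
s_5 = Round(s_4, k_4) = 0x894C8
s_6 = Round(s_5, k_5) = 0x2F9C8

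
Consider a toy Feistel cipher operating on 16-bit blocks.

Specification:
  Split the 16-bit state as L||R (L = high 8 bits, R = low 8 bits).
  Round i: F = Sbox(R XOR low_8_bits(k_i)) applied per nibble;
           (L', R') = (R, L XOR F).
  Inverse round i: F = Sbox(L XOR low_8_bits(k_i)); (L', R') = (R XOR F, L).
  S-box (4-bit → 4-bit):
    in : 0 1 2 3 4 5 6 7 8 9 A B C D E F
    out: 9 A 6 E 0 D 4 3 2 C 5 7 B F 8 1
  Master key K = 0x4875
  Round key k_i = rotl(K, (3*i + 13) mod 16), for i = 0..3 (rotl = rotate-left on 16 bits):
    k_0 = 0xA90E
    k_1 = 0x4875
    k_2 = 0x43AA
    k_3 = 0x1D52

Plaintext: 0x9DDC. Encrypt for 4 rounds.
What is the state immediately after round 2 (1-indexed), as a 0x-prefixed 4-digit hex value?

s_0 = plaintext = 0x9DDC
s_1 = Round(s_0, k_0) = 0xDC6B
s_2 = Round(s_1, k_1) = 0x6B74
s_3 = Round(s_2, k_2) = 0x7493
s_4 = Round(s_3, k_3) = 0x93CE

0x6B74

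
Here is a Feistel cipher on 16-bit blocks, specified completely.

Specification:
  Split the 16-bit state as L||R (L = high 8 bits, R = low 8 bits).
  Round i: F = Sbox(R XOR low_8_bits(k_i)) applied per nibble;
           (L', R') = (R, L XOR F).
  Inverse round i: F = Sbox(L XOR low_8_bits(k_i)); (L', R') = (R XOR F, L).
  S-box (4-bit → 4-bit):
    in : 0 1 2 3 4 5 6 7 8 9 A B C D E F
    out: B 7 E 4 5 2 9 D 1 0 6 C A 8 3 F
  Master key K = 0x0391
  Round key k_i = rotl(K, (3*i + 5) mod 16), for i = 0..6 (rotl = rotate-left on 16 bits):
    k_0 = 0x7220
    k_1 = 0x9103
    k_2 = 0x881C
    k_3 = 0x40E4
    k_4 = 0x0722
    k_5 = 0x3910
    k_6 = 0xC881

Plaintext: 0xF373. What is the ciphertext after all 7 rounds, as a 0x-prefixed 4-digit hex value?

s_0 = plaintext = 0xF373
s_1 = Round(s_0, k_0) = 0x73D7
s_2 = Round(s_1, k_1) = 0xD7F6
s_3 = Round(s_2, k_2) = 0xF6E1
s_4 = Round(s_3, k_3) = 0xE144
s_5 = Round(s_4, k_4) = 0x4478
s_6 = Round(s_5, k_5) = 0x78D5
s_7 = Round(s_6, k_6) = 0xD55D

0xD55D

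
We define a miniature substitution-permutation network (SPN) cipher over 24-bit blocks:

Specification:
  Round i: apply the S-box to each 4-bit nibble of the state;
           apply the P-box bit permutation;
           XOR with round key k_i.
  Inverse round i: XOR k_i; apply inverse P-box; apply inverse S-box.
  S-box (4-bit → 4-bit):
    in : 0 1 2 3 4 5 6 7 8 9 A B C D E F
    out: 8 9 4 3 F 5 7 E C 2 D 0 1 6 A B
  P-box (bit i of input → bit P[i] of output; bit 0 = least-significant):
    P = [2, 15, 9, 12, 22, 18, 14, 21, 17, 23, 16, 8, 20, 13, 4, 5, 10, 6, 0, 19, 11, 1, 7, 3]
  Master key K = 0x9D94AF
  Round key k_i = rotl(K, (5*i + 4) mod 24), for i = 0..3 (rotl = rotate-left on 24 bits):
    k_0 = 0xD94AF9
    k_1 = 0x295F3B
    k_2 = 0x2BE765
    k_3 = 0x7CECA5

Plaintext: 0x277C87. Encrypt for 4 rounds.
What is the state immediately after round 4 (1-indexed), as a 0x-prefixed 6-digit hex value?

s_0 = plaintext = 0x277C87
s_1 = Round(s_0, k_0) = 0xF3B808
s_2 = Round(s_1, k_1) = 0x084071
s_3 = Round(s_2, k_2) = 0x179658
s_4 = Round(s_3, k_3) = 0xB796EC

0xB796EC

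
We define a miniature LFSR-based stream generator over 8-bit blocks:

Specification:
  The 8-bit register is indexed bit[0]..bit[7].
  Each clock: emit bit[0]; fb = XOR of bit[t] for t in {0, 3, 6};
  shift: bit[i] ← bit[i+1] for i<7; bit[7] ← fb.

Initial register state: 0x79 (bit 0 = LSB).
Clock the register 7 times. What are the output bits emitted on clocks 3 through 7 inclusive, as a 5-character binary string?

01111

reg_0 = 0x79
clock 1: out=1, reg = 0xBC
clock 2: out=0, reg = 0xDE
clock 3: out=0, reg = 0x6F
clock 4: out=1, reg = 0xB7
clock 5: out=1, reg = 0xDB
clock 6: out=1, reg = 0xED
clock 7: out=1, reg = 0xF6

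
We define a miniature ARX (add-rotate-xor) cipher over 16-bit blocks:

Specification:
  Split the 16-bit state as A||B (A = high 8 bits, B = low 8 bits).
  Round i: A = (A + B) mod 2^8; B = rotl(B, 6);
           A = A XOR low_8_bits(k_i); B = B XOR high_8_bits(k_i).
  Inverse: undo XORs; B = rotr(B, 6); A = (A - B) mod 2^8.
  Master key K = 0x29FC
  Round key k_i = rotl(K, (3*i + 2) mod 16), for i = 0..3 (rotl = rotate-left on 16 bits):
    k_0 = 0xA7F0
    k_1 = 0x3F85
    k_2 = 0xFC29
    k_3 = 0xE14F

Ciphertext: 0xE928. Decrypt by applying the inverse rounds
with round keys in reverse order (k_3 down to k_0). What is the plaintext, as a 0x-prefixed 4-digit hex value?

0x369B

s_0 = ciphertext = 0xE928
s_1 = InvRound(s_0, k_3) = 0x7F27
s_2 = InvRound(s_1, k_2) = 0xE76F
s_3 = InvRound(s_2, k_1) = 0x2141
s_4 = InvRound(s_3, k_0) = 0x369B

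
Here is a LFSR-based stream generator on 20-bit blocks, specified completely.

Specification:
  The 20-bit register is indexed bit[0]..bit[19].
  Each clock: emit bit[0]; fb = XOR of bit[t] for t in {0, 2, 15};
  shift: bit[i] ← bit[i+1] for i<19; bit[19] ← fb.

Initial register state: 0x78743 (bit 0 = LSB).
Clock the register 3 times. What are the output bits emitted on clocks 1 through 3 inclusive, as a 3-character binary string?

110

reg_0 = 0x78743
clock 1: out=1, reg = 0x3C3A1
clock 2: out=1, reg = 0x1E1D0
clock 3: out=0, reg = 0x8F0E8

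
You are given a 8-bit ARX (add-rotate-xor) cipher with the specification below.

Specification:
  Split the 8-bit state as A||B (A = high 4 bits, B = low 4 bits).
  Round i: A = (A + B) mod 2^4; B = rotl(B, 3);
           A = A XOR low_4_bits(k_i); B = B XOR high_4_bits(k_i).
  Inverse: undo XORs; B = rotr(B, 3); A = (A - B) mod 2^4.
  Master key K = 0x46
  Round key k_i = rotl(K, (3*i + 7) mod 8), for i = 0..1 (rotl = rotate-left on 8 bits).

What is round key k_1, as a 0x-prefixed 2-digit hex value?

0x19

K = 0x46
k_0 = rotl(K, (3*0+7) mod 8) = rotl(K, 7) = 0x23
k_1 = rotl(K, (3*1+7) mod 8) = rotl(K, 2) = 0x19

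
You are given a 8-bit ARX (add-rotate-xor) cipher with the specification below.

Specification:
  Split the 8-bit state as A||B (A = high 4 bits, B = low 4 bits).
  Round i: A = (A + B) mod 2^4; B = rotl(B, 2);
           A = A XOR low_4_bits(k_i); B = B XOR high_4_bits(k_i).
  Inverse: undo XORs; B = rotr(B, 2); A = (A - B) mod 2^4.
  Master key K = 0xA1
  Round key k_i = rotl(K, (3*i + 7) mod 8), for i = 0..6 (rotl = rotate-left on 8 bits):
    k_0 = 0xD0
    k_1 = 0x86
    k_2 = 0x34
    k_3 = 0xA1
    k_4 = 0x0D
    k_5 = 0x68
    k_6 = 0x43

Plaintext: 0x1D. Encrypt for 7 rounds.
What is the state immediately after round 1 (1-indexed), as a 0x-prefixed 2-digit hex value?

s_0 = plaintext = 0x1D
s_1 = Round(s_0, k_0) = 0xEA
s_2 = Round(s_1, k_1) = 0xE2
s_3 = Round(s_2, k_2) = 0x4B
s_4 = Round(s_3, k_3) = 0xE4
s_5 = Round(s_4, k_4) = 0xF1
s_6 = Round(s_5, k_5) = 0x82
s_7 = Round(s_6, k_6) = 0x9C

0xEA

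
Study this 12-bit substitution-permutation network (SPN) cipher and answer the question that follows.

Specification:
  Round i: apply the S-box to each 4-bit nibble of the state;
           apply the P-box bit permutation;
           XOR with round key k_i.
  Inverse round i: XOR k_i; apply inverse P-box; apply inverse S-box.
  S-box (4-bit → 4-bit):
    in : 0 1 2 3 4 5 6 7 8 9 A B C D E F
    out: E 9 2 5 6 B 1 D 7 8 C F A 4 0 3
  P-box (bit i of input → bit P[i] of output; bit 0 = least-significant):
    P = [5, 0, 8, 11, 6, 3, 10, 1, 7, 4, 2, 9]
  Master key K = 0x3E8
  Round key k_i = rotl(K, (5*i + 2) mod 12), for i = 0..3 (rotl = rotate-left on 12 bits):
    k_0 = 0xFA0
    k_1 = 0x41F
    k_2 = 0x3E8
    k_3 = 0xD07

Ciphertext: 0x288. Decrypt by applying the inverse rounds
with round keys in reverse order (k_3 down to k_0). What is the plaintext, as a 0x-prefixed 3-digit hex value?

s_0 = ciphertext = 0x288
s_1 = InvRound(s_0, k_3) = 0x700
s_2 = InvRound(s_1, k_2) = 0x686
s_3 = InvRound(s_2, k_1) = 0x522
s_4 = InvRound(s_3, k_0) = 0x199

0x199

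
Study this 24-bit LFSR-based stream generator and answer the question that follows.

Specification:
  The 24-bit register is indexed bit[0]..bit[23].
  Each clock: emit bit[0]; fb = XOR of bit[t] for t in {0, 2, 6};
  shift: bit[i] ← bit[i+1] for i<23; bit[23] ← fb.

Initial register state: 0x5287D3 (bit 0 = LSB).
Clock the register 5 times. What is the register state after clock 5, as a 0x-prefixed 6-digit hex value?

reg_0 = 0x5287D3
clock 1: out=1, reg = 0x2943E9
clock 2: out=1, reg = 0x14A1F4
clock 3: out=0, reg = 0x0A50FA
clock 4: out=0, reg = 0x85287D
clock 5: out=1, reg = 0xC2943E

0xC2943E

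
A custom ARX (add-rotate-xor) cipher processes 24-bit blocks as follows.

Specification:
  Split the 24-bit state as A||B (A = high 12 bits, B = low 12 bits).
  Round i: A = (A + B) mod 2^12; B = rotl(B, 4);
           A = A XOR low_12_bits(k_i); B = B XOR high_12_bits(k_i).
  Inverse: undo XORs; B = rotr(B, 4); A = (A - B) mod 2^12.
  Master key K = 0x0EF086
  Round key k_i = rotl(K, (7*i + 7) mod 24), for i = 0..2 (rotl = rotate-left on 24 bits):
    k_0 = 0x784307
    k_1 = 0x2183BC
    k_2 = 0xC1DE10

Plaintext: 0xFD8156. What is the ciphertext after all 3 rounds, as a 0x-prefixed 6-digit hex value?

s_0 = plaintext = 0xFD8156
s_1 = Round(s_0, k_0) = 0x2292E5
s_2 = Round(s_1, k_1) = 0x6B2C4A
s_3 = Round(s_2, k_2) = 0xCEC8B1

0xCEC8B1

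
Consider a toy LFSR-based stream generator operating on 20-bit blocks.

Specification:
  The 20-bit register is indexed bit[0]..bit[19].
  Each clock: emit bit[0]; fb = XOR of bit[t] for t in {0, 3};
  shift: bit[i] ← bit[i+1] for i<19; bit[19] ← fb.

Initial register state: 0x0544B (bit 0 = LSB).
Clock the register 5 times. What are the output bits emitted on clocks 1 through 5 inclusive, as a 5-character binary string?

11010

reg_0 = 0x0544B
clock 1: out=1, reg = 0x02A25
clock 2: out=1, reg = 0x81512
clock 3: out=0, reg = 0x40A89
clock 4: out=1, reg = 0x20544
clock 5: out=0, reg = 0x102A2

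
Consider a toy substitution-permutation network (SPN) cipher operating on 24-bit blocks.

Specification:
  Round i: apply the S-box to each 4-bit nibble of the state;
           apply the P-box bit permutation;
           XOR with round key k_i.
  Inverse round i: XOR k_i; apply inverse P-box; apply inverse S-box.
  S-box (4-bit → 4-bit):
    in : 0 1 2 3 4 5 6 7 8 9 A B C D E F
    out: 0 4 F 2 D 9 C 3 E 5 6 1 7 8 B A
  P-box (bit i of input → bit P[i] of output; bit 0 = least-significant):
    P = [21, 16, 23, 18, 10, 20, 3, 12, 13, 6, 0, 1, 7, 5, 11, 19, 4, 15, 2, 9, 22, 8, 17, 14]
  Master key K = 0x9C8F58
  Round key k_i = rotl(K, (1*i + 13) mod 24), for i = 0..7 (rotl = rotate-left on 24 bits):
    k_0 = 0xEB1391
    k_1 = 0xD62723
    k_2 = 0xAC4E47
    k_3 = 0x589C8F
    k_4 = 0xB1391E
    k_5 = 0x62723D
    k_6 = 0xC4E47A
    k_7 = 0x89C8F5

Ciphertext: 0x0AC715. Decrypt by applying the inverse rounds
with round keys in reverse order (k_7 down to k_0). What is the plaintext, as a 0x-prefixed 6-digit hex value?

s_0 = ciphertext = 0x0AC715
s_1 = InvRound(s_0, k_7) = 0xADC3BA
s_2 = InvRound(s_1, k_6) = 0x7D57B7
s_3 = InvRound(s_2, k_5) = 0xA055CF
s_4 = InvRound(s_3, k_4) = 0xDB9C73
s_5 = InvRound(s_4, k_3) = 0x19731A
s_6 = InvRound(s_5, k_2) = 0x391C22
s_7 = InvRound(s_6, k_1) = 0xCD69D2
s_8 = InvRound(s_7, k_0) = 0x6D12D5

0x6D12D5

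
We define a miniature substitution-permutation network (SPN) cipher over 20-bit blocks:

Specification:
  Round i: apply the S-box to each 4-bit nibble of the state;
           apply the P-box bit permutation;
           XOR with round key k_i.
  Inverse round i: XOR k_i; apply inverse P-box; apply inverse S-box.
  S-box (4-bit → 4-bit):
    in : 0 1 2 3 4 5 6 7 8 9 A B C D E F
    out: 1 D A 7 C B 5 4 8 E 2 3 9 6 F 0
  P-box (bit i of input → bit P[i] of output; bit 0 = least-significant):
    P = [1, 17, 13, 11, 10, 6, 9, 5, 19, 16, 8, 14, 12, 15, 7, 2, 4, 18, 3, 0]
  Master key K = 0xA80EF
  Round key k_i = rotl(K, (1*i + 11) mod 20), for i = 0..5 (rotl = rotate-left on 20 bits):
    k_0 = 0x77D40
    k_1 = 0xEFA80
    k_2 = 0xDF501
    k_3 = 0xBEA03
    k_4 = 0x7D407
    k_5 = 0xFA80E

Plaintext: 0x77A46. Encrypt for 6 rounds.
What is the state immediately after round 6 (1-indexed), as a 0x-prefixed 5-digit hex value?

s_0 = plaintext = 0x77A46
s_1 = Round(s_0, k_0) = 0x65FEA
s_2 = Round(s_1, k_1) = 0xC6CFC
s_3 = Round(s_2, k_2) = 0x5AD92
s_4 = Round(s_3, k_3) = 0xC6172
s_5 = Round(s_4, k_4) = 0xD8F96
s_6 = Round(s_5, k_5) = 0xB8A60

0xB8A60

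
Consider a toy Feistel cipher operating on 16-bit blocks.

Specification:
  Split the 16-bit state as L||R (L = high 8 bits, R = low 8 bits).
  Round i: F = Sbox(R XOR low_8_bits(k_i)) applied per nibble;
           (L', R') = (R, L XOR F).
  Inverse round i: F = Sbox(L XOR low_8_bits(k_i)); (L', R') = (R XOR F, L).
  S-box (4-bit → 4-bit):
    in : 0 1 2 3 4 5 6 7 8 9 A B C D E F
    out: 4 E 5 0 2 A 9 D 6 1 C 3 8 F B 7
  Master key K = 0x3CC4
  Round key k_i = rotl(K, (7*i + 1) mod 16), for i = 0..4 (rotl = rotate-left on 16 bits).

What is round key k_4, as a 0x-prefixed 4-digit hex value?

0x8798

K = 0x3CC4
k_0 = rotl(K, (7*0+1) mod 16) = rotl(K, 1) = 0x7988
k_1 = rotl(K, (7*1+1) mod 16) = rotl(K, 8) = 0xC43C
k_2 = rotl(K, (7*2+1) mod 16) = rotl(K, 15) = 0x1E62
k_3 = rotl(K, (7*3+1) mod 16) = rotl(K, 6) = 0x310F
k_4 = rotl(K, (7*4+1) mod 16) = rotl(K, 13) = 0x8798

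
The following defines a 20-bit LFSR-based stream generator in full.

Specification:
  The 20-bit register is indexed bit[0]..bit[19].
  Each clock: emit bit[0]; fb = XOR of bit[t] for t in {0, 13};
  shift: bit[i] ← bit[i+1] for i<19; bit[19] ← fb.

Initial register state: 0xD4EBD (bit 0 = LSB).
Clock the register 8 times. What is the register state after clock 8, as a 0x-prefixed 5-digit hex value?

reg_0 = 0xD4EBD
clock 1: out=1, reg = 0xEA75E
clock 2: out=0, reg = 0xF53AF
clock 3: out=1, reg = 0xFA9D7
clock 4: out=1, reg = 0x7D4EB
clock 5: out=1, reg = 0xBEA75
clock 6: out=1, reg = 0x5F53A
clock 7: out=0, reg = 0xAFA9D
clock 8: out=1, reg = 0x57D4E

0x57D4E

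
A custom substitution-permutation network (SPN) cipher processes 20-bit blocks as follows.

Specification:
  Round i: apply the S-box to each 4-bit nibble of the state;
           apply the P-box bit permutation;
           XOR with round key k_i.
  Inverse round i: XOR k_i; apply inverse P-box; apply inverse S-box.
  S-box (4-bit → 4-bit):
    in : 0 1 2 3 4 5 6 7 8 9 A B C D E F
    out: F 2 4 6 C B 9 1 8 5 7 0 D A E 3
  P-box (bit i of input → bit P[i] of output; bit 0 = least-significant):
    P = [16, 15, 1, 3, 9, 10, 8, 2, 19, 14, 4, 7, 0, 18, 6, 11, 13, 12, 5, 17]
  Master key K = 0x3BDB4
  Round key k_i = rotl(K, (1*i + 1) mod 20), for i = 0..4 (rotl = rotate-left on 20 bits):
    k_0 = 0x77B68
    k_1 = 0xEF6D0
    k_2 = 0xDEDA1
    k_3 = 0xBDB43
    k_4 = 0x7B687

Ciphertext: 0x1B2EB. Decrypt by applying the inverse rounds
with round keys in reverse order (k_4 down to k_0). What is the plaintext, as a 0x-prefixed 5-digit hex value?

s_0 = ciphertext = 0x1B2EB
s_1 = InvRound(s_0, k_4) = 0x43BD8
s_2 = InvRound(s_1, k_3) = 0x6F0B0
s_3 = InvRound(s_2, k_2) = 0xD6937
s_4 = InvRound(s_3, k_1) = 0xEC80A
s_5 = InvRound(s_4, k_0) = 0xA279A

0xA279A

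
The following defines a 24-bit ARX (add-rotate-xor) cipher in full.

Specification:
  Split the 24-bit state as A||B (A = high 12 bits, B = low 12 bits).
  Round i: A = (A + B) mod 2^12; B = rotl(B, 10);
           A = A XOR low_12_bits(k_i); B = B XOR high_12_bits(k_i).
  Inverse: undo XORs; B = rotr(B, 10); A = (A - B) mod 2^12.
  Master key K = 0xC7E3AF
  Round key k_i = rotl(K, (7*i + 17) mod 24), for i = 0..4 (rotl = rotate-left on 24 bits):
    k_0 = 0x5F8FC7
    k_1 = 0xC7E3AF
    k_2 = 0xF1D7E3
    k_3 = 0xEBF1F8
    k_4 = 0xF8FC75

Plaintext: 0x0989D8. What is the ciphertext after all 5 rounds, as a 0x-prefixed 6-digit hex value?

0xC32A87

s_0 = plaintext = 0x0989D8
s_1 = Round(s_0, k_0) = 0x5B778E
s_2 = Round(s_1, k_1) = 0xEEA59D
s_3 = Round(s_2, k_2) = 0x364A7A
s_4 = Round(s_3, k_3) = 0xC26421
s_5 = Round(s_4, k_4) = 0xC32A87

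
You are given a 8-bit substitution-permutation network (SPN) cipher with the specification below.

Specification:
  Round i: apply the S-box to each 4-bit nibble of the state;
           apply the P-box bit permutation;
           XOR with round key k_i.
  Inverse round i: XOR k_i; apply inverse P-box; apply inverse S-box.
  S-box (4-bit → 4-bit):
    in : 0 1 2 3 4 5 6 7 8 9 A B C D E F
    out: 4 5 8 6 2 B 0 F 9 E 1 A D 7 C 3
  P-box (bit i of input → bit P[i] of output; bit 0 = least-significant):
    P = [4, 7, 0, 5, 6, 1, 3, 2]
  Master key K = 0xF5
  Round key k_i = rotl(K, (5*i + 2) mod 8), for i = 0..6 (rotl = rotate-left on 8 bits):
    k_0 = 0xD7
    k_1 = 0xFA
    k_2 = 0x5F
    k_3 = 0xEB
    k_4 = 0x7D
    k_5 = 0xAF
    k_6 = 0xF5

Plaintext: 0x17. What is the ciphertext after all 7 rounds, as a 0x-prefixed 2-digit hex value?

s_0 = plaintext = 0x17
s_1 = Round(s_0, k_0) = 0x2E
s_2 = Round(s_1, k_1) = 0xDF
s_3 = Round(s_2, k_2) = 0x85
s_4 = Round(s_3, k_3) = 0x1F
s_5 = Round(s_4, k_4) = 0xA5
s_6 = Round(s_5, k_5) = 0x5F
s_7 = Round(s_6, k_6) = 0x23

0x23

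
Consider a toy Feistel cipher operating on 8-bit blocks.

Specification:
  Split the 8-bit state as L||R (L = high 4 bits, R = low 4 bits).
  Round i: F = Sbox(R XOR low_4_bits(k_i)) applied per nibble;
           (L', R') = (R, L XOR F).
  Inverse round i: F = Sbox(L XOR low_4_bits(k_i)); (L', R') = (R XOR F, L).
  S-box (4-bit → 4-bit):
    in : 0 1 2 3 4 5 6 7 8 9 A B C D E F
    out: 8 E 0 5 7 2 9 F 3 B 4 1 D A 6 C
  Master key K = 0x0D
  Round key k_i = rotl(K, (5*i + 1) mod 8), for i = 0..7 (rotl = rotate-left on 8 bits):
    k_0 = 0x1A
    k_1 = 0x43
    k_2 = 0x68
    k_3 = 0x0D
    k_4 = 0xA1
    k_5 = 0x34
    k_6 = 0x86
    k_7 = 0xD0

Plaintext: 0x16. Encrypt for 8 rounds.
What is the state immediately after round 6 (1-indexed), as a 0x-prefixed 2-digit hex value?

0xE0

s_0 = plaintext = 0x16
s_1 = Round(s_0, k_0) = 0x6C
s_2 = Round(s_1, k_1) = 0xCA
s_3 = Round(s_2, k_2) = 0xAC
s_4 = Round(s_3, k_3) = 0xC4
s_5 = Round(s_4, k_4) = 0x4E
s_6 = Round(s_5, k_5) = 0xE0
s_7 = Round(s_6, k_6) = 0x07
s_8 = Round(s_7, k_7) = 0x7F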